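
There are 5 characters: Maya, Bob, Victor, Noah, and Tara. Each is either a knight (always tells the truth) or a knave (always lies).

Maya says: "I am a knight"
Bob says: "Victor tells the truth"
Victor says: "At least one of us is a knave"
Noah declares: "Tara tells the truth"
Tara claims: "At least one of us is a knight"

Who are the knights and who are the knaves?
Maya is a knave.
Bob is a knight.
Victor is a knight.
Noah is a knight.
Tara is a knight.

Verification:
- Maya (knave) says "I am a knight" - this is FALSE (a lie) because Maya is a knave.
- Bob (knight) says "Victor tells the truth" - this is TRUE because Victor is a knight.
- Victor (knight) says "At least one of us is a knave" - this is TRUE because Maya is a knave.
- Noah (knight) says "Tara tells the truth" - this is TRUE because Tara is a knight.
- Tara (knight) says "At least one of us is a knight" - this is TRUE because Bob, Victor, Noah, and Tara are knights.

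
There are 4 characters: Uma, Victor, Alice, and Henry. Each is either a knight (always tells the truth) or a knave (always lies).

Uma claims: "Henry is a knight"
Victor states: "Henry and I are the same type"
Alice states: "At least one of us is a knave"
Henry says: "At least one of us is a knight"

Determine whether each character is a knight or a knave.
Uma is a knight.
Victor is a knave.
Alice is a knight.
Henry is a knight.

Verification:
- Uma (knight) says "Henry is a knight" - this is TRUE because Henry is a knight.
- Victor (knave) says "Henry and I are the same type" - this is FALSE (a lie) because Victor is a knave and Henry is a knight.
- Alice (knight) says "At least one of us is a knave" - this is TRUE because Victor is a knave.
- Henry (knight) says "At least one of us is a knight" - this is TRUE because Uma, Alice, and Henry are knights.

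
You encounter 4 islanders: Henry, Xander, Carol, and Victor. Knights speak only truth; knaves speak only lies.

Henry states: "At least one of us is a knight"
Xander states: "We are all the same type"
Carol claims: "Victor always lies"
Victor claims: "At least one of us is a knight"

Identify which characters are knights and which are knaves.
Henry is a knight.
Xander is a knave.
Carol is a knave.
Victor is a knight.

Verification:
- Henry (knight) says "At least one of us is a knight" - this is TRUE because Henry and Victor are knights.
- Xander (knave) says "We are all the same type" - this is FALSE (a lie) because Henry and Victor are knights and Xander and Carol are knaves.
- Carol (knave) says "Victor always lies" - this is FALSE (a lie) because Victor is a knight.
- Victor (knight) says "At least one of us is a knight" - this is TRUE because Henry and Victor are knights.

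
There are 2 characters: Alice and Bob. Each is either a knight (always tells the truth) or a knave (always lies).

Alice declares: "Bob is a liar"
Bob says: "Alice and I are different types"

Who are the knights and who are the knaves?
Alice is a knave.
Bob is a knight.

Verification:
- Alice (knave) says "Bob is a liar" - this is FALSE (a lie) because Bob is a knight.
- Bob (knight) says "Alice and I are different types" - this is TRUE because Bob is a knight and Alice is a knave.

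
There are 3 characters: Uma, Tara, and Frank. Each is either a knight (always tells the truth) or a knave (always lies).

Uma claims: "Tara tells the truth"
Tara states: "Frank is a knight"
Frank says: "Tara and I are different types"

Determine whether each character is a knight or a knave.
Uma is a knave.
Tara is a knave.
Frank is a knave.

Verification:
- Uma (knave) says "Tara tells the truth" - this is FALSE (a lie) because Tara is a knave.
- Tara (knave) says "Frank is a knight" - this is FALSE (a lie) because Frank is a knave.
- Frank (knave) says "Tara and I are different types" - this is FALSE (a lie) because Frank is a knave and Tara is a knave.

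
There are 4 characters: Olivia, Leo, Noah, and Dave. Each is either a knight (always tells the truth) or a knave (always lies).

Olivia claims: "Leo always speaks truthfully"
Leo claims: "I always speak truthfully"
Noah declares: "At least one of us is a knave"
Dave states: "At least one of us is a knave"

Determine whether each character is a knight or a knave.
Olivia is a knave.
Leo is a knave.
Noah is a knight.
Dave is a knight.

Verification:
- Olivia (knave) says "Leo always speaks truthfully" - this is FALSE (a lie) because Leo is a knave.
- Leo (knave) says "I always speak truthfully" - this is FALSE (a lie) because Leo is a knave.
- Noah (knight) says "At least one of us is a knave" - this is TRUE because Olivia and Leo are knaves.
- Dave (knight) says "At least one of us is a knave" - this is TRUE because Olivia and Leo are knaves.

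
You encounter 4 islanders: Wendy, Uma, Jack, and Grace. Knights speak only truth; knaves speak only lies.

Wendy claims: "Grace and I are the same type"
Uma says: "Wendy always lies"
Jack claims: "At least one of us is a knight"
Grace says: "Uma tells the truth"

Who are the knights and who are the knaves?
Wendy is a knave.
Uma is a knight.
Jack is a knight.
Grace is a knight.

Verification:
- Wendy (knave) says "Grace and I are the same type" - this is FALSE (a lie) because Wendy is a knave and Grace is a knight.
- Uma (knight) says "Wendy always lies" - this is TRUE because Wendy is a knave.
- Jack (knight) says "At least one of us is a knight" - this is TRUE because Uma, Jack, and Grace are knights.
- Grace (knight) says "Uma tells the truth" - this is TRUE because Uma is a knight.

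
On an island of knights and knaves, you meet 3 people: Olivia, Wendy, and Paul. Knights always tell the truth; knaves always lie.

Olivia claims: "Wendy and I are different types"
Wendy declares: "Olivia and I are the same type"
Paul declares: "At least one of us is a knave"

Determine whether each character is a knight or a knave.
Olivia is a knight.
Wendy is a knave.
Paul is a knight.

Verification:
- Olivia (knight) says "Wendy and I are different types" - this is TRUE because Olivia is a knight and Wendy is a knave.
- Wendy (knave) says "Olivia and I are the same type" - this is FALSE (a lie) because Wendy is a knave and Olivia is a knight.
- Paul (knight) says "At least one of us is a knave" - this is TRUE because Wendy is a knave.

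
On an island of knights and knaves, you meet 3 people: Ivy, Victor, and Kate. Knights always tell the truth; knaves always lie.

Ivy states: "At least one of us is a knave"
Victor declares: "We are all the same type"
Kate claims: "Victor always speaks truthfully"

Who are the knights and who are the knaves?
Ivy is a knight.
Victor is a knave.
Kate is a knave.

Verification:
- Ivy (knight) says "At least one of us is a knave" - this is TRUE because Victor and Kate are knaves.
- Victor (knave) says "We are all the same type" - this is FALSE (a lie) because Ivy is a knight and Victor and Kate are knaves.
- Kate (knave) says "Victor always speaks truthfully" - this is FALSE (a lie) because Victor is a knave.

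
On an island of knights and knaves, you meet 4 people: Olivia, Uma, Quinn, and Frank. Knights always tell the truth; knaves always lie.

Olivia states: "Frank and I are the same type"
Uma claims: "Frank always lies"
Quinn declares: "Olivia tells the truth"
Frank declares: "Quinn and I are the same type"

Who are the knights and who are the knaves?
Olivia is a knight.
Uma is a knave.
Quinn is a knight.
Frank is a knight.

Verification:
- Olivia (knight) says "Frank and I are the same type" - this is TRUE because Olivia is a knight and Frank is a knight.
- Uma (knave) says "Frank always lies" - this is FALSE (a lie) because Frank is a knight.
- Quinn (knight) says "Olivia tells the truth" - this is TRUE because Olivia is a knight.
- Frank (knight) says "Quinn and I are the same type" - this is TRUE because Frank is a knight and Quinn is a knight.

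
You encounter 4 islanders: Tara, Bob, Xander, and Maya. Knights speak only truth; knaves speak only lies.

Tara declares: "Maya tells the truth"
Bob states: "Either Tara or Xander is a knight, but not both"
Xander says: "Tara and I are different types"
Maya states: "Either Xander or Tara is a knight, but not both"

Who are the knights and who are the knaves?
Tara is a knave.
Bob is a knave.
Xander is a knave.
Maya is a knave.

Verification:
- Tara (knave) says "Maya tells the truth" - this is FALSE (a lie) because Maya is a knave.
- Bob (knave) says "Either Tara or Xander is a knight, but not both" - this is FALSE (a lie) because Tara is a knave and Xander is a knave.
- Xander (knave) says "Tara and I are different types" - this is FALSE (a lie) because Xander is a knave and Tara is a knave.
- Maya (knave) says "Either Xander or Tara is a knight, but not both" - this is FALSE (a lie) because Xander is a knave and Tara is a knave.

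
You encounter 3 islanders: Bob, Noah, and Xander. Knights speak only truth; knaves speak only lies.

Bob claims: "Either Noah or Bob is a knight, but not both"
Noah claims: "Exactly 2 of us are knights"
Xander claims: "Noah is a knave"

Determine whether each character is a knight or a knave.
Bob is a knave.
Noah is a knave.
Xander is a knight.

Verification:
- Bob (knave) says "Either Noah or Bob is a knight, but not both" - this is FALSE (a lie) because Noah is a knave and Bob is a knave.
- Noah (knave) says "Exactly 2 of us are knights" - this is FALSE (a lie) because there are 1 knights.
- Xander (knight) says "Noah is a knave" - this is TRUE because Noah is a knave.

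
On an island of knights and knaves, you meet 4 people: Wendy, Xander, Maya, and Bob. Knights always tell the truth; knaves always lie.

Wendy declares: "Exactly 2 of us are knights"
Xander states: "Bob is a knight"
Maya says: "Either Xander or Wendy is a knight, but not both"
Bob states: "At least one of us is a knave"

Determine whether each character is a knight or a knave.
Wendy is a knave.
Xander is a knight.
Maya is a knight.
Bob is a knight.

Verification:
- Wendy (knave) says "Exactly 2 of us are knights" - this is FALSE (a lie) because there are 3 knights.
- Xander (knight) says "Bob is a knight" - this is TRUE because Bob is a knight.
- Maya (knight) says "Either Xander or Wendy is a knight, but not both" - this is TRUE because Xander is a knight and Wendy is a knave.
- Bob (knight) says "At least one of us is a knave" - this is TRUE because Wendy is a knave.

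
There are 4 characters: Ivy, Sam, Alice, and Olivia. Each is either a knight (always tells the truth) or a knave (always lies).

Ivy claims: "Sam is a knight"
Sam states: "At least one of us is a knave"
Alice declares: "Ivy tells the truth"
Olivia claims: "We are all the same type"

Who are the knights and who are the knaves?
Ivy is a knight.
Sam is a knight.
Alice is a knight.
Olivia is a knave.

Verification:
- Ivy (knight) says "Sam is a knight" - this is TRUE because Sam is a knight.
- Sam (knight) says "At least one of us is a knave" - this is TRUE because Olivia is a knave.
- Alice (knight) says "Ivy tells the truth" - this is TRUE because Ivy is a knight.
- Olivia (knave) says "We are all the same type" - this is FALSE (a lie) because Ivy, Sam, and Alice are knights and Olivia is a knave.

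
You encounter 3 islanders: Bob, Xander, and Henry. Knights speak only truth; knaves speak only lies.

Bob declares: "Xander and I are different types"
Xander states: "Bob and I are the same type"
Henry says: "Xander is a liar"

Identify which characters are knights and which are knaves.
Bob is a knight.
Xander is a knave.
Henry is a knight.

Verification:
- Bob (knight) says "Xander and I are different types" - this is TRUE because Bob is a knight and Xander is a knave.
- Xander (knave) says "Bob and I are the same type" - this is FALSE (a lie) because Xander is a knave and Bob is a knight.
- Henry (knight) says "Xander is a liar" - this is TRUE because Xander is a knave.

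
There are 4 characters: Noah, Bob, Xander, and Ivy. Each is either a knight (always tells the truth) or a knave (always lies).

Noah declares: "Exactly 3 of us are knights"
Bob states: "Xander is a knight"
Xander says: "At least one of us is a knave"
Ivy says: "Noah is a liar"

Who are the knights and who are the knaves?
Noah is a knight.
Bob is a knight.
Xander is a knight.
Ivy is a knave.

Verification:
- Noah (knight) says "Exactly 3 of us are knights" - this is TRUE because there are 3 knights.
- Bob (knight) says "Xander is a knight" - this is TRUE because Xander is a knight.
- Xander (knight) says "At least one of us is a knave" - this is TRUE because Ivy is a knave.
- Ivy (knave) says "Noah is a liar" - this is FALSE (a lie) because Noah is a knight.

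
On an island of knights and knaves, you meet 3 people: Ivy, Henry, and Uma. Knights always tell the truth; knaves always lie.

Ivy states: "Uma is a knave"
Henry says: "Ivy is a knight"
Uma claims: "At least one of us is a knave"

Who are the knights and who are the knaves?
Ivy is a knave.
Henry is a knave.
Uma is a knight.

Verification:
- Ivy (knave) says "Uma is a knave" - this is FALSE (a lie) because Uma is a knight.
- Henry (knave) says "Ivy is a knight" - this is FALSE (a lie) because Ivy is a knave.
- Uma (knight) says "At least one of us is a knave" - this is TRUE because Ivy and Henry are knaves.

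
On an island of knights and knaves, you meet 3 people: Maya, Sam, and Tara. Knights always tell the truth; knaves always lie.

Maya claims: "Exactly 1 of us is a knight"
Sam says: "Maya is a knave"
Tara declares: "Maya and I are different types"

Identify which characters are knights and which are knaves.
Maya is a knave.
Sam is a knight.
Tara is a knight.

Verification:
- Maya (knave) says "Exactly 1 of us is a knight" - this is FALSE (a lie) because there are 2 knights.
- Sam (knight) says "Maya is a knave" - this is TRUE because Maya is a knave.
- Tara (knight) says "Maya and I are different types" - this is TRUE because Tara is a knight and Maya is a knave.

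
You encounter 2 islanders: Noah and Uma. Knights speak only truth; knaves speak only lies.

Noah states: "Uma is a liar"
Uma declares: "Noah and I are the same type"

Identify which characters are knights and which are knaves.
Noah is a knight.
Uma is a knave.

Verification:
- Noah (knight) says "Uma is a liar" - this is TRUE because Uma is a knave.
- Uma (knave) says "Noah and I are the same type" - this is FALSE (a lie) because Uma is a knave and Noah is a knight.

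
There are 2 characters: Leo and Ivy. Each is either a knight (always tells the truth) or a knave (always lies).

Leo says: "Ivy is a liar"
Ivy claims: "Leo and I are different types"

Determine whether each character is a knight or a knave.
Leo is a knave.
Ivy is a knight.

Verification:
- Leo (knave) says "Ivy is a liar" - this is FALSE (a lie) because Ivy is a knight.
- Ivy (knight) says "Leo and I are different types" - this is TRUE because Ivy is a knight and Leo is a knave.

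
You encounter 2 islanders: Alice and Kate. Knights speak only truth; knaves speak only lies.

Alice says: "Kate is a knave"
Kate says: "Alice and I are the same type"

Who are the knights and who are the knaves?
Alice is a knight.
Kate is a knave.

Verification:
- Alice (knight) says "Kate is a knave" - this is TRUE because Kate is a knave.
- Kate (knave) says "Alice and I are the same type" - this is FALSE (a lie) because Kate is a knave and Alice is a knight.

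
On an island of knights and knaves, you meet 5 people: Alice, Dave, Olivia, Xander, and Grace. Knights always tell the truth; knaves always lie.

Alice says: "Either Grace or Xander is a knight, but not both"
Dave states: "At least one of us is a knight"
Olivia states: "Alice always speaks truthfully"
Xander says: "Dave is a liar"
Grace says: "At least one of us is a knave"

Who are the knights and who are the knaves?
Alice is a knight.
Dave is a knight.
Olivia is a knight.
Xander is a knave.
Grace is a knight.

Verification:
- Alice (knight) says "Either Grace or Xander is a knight, but not both" - this is TRUE because Grace is a knight and Xander is a knave.
- Dave (knight) says "At least one of us is a knight" - this is TRUE because Alice, Dave, Olivia, and Grace are knights.
- Olivia (knight) says "Alice always speaks truthfully" - this is TRUE because Alice is a knight.
- Xander (knave) says "Dave is a liar" - this is FALSE (a lie) because Dave is a knight.
- Grace (knight) says "At least one of us is a knave" - this is TRUE because Xander is a knave.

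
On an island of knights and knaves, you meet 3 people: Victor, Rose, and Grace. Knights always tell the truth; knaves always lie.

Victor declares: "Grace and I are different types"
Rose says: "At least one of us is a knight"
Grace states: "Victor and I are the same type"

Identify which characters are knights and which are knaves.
Victor is a knight.
Rose is a knight.
Grace is a knave.

Verification:
- Victor (knight) says "Grace and I are different types" - this is TRUE because Victor is a knight and Grace is a knave.
- Rose (knight) says "At least one of us is a knight" - this is TRUE because Victor and Rose are knights.
- Grace (knave) says "Victor and I are the same type" - this is FALSE (a lie) because Grace is a knave and Victor is a knight.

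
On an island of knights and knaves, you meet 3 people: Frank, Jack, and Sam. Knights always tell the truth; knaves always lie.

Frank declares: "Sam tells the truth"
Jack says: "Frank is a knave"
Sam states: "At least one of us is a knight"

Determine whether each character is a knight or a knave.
Frank is a knight.
Jack is a knave.
Sam is a knight.

Verification:
- Frank (knight) says "Sam tells the truth" - this is TRUE because Sam is a knight.
- Jack (knave) says "Frank is a knave" - this is FALSE (a lie) because Frank is a knight.
- Sam (knight) says "At least one of us is a knight" - this is TRUE because Frank and Sam are knights.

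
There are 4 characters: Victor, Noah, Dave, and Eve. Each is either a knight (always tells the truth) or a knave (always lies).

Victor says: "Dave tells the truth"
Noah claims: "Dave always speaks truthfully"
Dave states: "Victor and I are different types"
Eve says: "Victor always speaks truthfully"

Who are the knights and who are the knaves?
Victor is a knave.
Noah is a knave.
Dave is a knave.
Eve is a knave.

Verification:
- Victor (knave) says "Dave tells the truth" - this is FALSE (a lie) because Dave is a knave.
- Noah (knave) says "Dave always speaks truthfully" - this is FALSE (a lie) because Dave is a knave.
- Dave (knave) says "Victor and I are different types" - this is FALSE (a lie) because Dave is a knave and Victor is a knave.
- Eve (knave) says "Victor always speaks truthfully" - this is FALSE (a lie) because Victor is a knave.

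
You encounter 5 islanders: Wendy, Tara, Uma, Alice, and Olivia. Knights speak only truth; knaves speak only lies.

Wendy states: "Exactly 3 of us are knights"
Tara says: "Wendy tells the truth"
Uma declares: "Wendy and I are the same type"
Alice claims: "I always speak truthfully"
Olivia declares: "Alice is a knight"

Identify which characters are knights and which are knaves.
Wendy is a knight.
Tara is a knight.
Uma is a knight.
Alice is a knave.
Olivia is a knave.

Verification:
- Wendy (knight) says "Exactly 3 of us are knights" - this is TRUE because there are 3 knights.
- Tara (knight) says "Wendy tells the truth" - this is TRUE because Wendy is a knight.
- Uma (knight) says "Wendy and I are the same type" - this is TRUE because Uma is a knight and Wendy is a knight.
- Alice (knave) says "I always speak truthfully" - this is FALSE (a lie) because Alice is a knave.
- Olivia (knave) says "Alice is a knight" - this is FALSE (a lie) because Alice is a knave.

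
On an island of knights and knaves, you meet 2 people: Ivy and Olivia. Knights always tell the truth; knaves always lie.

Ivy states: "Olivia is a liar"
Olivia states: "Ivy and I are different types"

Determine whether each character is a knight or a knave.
Ivy is a knave.
Olivia is a knight.

Verification:
- Ivy (knave) says "Olivia is a liar" - this is FALSE (a lie) because Olivia is a knight.
- Olivia (knight) says "Ivy and I are different types" - this is TRUE because Olivia is a knight and Ivy is a knave.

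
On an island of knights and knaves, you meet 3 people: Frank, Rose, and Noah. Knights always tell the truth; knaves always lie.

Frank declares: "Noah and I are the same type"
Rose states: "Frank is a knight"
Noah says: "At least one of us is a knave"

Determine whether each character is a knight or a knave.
Frank is a knave.
Rose is a knave.
Noah is a knight.

Verification:
- Frank (knave) says "Noah and I are the same type" - this is FALSE (a lie) because Frank is a knave and Noah is a knight.
- Rose (knave) says "Frank is a knight" - this is FALSE (a lie) because Frank is a knave.
- Noah (knight) says "At least one of us is a knave" - this is TRUE because Frank and Rose are knaves.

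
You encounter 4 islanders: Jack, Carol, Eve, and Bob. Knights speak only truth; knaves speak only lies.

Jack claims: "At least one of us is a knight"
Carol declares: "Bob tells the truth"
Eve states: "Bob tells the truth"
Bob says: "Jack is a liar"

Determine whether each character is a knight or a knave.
Jack is a knight.
Carol is a knave.
Eve is a knave.
Bob is a knave.

Verification:
- Jack (knight) says "At least one of us is a knight" - this is TRUE because Jack is a knight.
- Carol (knave) says "Bob tells the truth" - this is FALSE (a lie) because Bob is a knave.
- Eve (knave) says "Bob tells the truth" - this is FALSE (a lie) because Bob is a knave.
- Bob (knave) says "Jack is a liar" - this is FALSE (a lie) because Jack is a knight.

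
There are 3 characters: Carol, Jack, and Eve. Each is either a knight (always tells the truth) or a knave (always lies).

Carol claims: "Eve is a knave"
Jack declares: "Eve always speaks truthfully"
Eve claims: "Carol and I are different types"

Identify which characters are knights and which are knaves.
Carol is a knave.
Jack is a knight.
Eve is a knight.

Verification:
- Carol (knave) says "Eve is a knave" - this is FALSE (a lie) because Eve is a knight.
- Jack (knight) says "Eve always speaks truthfully" - this is TRUE because Eve is a knight.
- Eve (knight) says "Carol and I are different types" - this is TRUE because Eve is a knight and Carol is a knave.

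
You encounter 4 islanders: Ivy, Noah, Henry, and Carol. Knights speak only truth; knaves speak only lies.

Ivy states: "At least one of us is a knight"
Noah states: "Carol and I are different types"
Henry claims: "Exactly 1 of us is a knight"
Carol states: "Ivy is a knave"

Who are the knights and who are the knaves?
Ivy is a knight.
Noah is a knight.
Henry is a knave.
Carol is a knave.

Verification:
- Ivy (knight) says "At least one of us is a knight" - this is TRUE because Ivy and Noah are knights.
- Noah (knight) says "Carol and I are different types" - this is TRUE because Noah is a knight and Carol is a knave.
- Henry (knave) says "Exactly 1 of us is a knight" - this is FALSE (a lie) because there are 2 knights.
- Carol (knave) says "Ivy is a knave" - this is FALSE (a lie) because Ivy is a knight.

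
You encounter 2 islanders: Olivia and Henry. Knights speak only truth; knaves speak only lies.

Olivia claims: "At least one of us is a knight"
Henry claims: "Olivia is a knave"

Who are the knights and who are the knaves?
Olivia is a knight.
Henry is a knave.

Verification:
- Olivia (knight) says "At least one of us is a knight" - this is TRUE because Olivia is a knight.
- Henry (knave) says "Olivia is a knave" - this is FALSE (a lie) because Olivia is a knight.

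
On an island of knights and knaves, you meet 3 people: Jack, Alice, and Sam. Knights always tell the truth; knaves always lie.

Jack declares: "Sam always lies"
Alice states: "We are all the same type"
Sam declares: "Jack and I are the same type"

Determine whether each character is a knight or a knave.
Jack is a knight.
Alice is a knave.
Sam is a knave.

Verification:
- Jack (knight) says "Sam always lies" - this is TRUE because Sam is a knave.
- Alice (knave) says "We are all the same type" - this is FALSE (a lie) because Jack is a knight and Alice and Sam are knaves.
- Sam (knave) says "Jack and I are the same type" - this is FALSE (a lie) because Sam is a knave and Jack is a knight.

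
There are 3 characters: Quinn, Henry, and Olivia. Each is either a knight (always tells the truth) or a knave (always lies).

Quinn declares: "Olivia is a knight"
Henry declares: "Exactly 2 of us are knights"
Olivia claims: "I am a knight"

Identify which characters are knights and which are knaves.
Quinn is a knave.
Henry is a knave.
Olivia is a knave.

Verification:
- Quinn (knave) says "Olivia is a knight" - this is FALSE (a lie) because Olivia is a knave.
- Henry (knave) says "Exactly 2 of us are knights" - this is FALSE (a lie) because there are 0 knights.
- Olivia (knave) says "I am a knight" - this is FALSE (a lie) because Olivia is a knave.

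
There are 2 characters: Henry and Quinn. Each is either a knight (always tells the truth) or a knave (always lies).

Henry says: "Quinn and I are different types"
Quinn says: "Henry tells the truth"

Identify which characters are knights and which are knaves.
Henry is a knave.
Quinn is a knave.

Verification:
- Henry (knave) says "Quinn and I are different types" - this is FALSE (a lie) because Henry is a knave and Quinn is a knave.
- Quinn (knave) says "Henry tells the truth" - this is FALSE (a lie) because Henry is a knave.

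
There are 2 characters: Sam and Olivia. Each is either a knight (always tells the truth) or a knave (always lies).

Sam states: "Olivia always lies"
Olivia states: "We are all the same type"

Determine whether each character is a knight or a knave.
Sam is a knight.
Olivia is a knave.

Verification:
- Sam (knight) says "Olivia always lies" - this is TRUE because Olivia is a knave.
- Olivia (knave) says "We are all the same type" - this is FALSE (a lie) because Sam is a knight and Olivia is a knave.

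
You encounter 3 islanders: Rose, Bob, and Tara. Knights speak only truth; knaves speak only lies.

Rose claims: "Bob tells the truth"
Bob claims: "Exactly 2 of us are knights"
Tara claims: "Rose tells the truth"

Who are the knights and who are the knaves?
Rose is a knave.
Bob is a knave.
Tara is a knave.

Verification:
- Rose (knave) says "Bob tells the truth" - this is FALSE (a lie) because Bob is a knave.
- Bob (knave) says "Exactly 2 of us are knights" - this is FALSE (a lie) because there are 0 knights.
- Tara (knave) says "Rose tells the truth" - this is FALSE (a lie) because Rose is a knave.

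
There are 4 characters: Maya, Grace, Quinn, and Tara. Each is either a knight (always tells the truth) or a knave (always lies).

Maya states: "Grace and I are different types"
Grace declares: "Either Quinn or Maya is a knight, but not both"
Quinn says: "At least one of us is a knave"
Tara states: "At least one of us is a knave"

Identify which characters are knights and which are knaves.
Maya is a knight.
Grace is a knave.
Quinn is a knight.
Tara is a knight.

Verification:
- Maya (knight) says "Grace and I are different types" - this is TRUE because Maya is a knight and Grace is a knave.
- Grace (knave) says "Either Quinn or Maya is a knight, but not both" - this is FALSE (a lie) because Quinn is a knight and Maya is a knight.
- Quinn (knight) says "At least one of us is a knave" - this is TRUE because Grace is a knave.
- Tara (knight) says "At least one of us is a knave" - this is TRUE because Grace is a knave.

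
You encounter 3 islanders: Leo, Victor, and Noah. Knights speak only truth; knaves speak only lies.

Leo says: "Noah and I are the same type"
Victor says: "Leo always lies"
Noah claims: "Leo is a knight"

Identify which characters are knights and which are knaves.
Leo is a knight.
Victor is a knave.
Noah is a knight.

Verification:
- Leo (knight) says "Noah and I are the same type" - this is TRUE because Leo is a knight and Noah is a knight.
- Victor (knave) says "Leo always lies" - this is FALSE (a lie) because Leo is a knight.
- Noah (knight) says "Leo is a knight" - this is TRUE because Leo is a knight.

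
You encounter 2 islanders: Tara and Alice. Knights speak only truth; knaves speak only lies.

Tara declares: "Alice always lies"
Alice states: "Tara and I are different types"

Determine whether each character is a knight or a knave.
Tara is a knave.
Alice is a knight.

Verification:
- Tara (knave) says "Alice always lies" - this is FALSE (a lie) because Alice is a knight.
- Alice (knight) says "Tara and I are different types" - this is TRUE because Alice is a knight and Tara is a knave.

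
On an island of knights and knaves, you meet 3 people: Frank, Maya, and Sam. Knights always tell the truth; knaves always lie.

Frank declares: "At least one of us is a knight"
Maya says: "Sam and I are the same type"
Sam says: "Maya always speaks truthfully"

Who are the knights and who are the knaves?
Frank is a knight.
Maya is a knight.
Sam is a knight.

Verification:
- Frank (knight) says "At least one of us is a knight" - this is TRUE because Frank, Maya, and Sam are knights.
- Maya (knight) says "Sam and I are the same type" - this is TRUE because Maya is a knight and Sam is a knight.
- Sam (knight) says "Maya always speaks truthfully" - this is TRUE because Maya is a knight.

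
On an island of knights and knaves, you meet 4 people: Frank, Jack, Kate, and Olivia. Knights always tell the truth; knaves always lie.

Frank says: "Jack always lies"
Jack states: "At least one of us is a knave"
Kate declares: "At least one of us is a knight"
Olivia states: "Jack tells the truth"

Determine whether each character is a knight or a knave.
Frank is a knave.
Jack is a knight.
Kate is a knight.
Olivia is a knight.

Verification:
- Frank (knave) says "Jack always lies" - this is FALSE (a lie) because Jack is a knight.
- Jack (knight) says "At least one of us is a knave" - this is TRUE because Frank is a knave.
- Kate (knight) says "At least one of us is a knight" - this is TRUE because Jack, Kate, and Olivia are knights.
- Olivia (knight) says "Jack tells the truth" - this is TRUE because Jack is a knight.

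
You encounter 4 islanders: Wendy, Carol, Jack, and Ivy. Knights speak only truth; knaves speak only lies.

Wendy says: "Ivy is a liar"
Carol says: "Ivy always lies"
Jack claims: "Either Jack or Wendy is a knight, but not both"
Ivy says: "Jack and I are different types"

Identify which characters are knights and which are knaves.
Wendy is a knave.
Carol is a knave.
Jack is a knave.
Ivy is a knight.

Verification:
- Wendy (knave) says "Ivy is a liar" - this is FALSE (a lie) because Ivy is a knight.
- Carol (knave) says "Ivy always lies" - this is FALSE (a lie) because Ivy is a knight.
- Jack (knave) says "Either Jack or Wendy is a knight, but not both" - this is FALSE (a lie) because Jack is a knave and Wendy is a knave.
- Ivy (knight) says "Jack and I are different types" - this is TRUE because Ivy is a knight and Jack is a knave.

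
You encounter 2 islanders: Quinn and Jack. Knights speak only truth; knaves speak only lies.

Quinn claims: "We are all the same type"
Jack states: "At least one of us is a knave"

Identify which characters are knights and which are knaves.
Quinn is a knave.
Jack is a knight.

Verification:
- Quinn (knave) says "We are all the same type" - this is FALSE (a lie) because Jack is a knight and Quinn is a knave.
- Jack (knight) says "At least one of us is a knave" - this is TRUE because Quinn is a knave.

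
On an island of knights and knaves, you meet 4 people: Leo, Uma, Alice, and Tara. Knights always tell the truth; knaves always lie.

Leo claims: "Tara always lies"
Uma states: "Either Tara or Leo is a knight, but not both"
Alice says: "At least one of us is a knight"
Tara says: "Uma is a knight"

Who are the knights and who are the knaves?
Leo is a knave.
Uma is a knight.
Alice is a knight.
Tara is a knight.

Verification:
- Leo (knave) says "Tara always lies" - this is FALSE (a lie) because Tara is a knight.
- Uma (knight) says "Either Tara or Leo is a knight, but not both" - this is TRUE because Tara is a knight and Leo is a knave.
- Alice (knight) says "At least one of us is a knight" - this is TRUE because Uma, Alice, and Tara are knights.
- Tara (knight) says "Uma is a knight" - this is TRUE because Uma is a knight.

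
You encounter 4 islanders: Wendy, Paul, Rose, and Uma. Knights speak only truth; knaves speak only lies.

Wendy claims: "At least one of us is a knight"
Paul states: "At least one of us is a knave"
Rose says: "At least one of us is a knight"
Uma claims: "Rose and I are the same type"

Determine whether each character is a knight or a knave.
Wendy is a knight.
Paul is a knight.
Rose is a knight.
Uma is a knave.

Verification:
- Wendy (knight) says "At least one of us is a knight" - this is TRUE because Wendy, Paul, and Rose are knights.
- Paul (knight) says "At least one of us is a knave" - this is TRUE because Uma is a knave.
- Rose (knight) says "At least one of us is a knight" - this is TRUE because Wendy, Paul, and Rose are knights.
- Uma (knave) says "Rose and I are the same type" - this is FALSE (a lie) because Uma is a knave and Rose is a knight.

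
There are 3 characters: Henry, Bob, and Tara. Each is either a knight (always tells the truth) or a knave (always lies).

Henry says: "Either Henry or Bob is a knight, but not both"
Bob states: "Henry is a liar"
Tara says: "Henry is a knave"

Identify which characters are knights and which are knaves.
Henry is a knight.
Bob is a knave.
Tara is a knave.

Verification:
- Henry (knight) says "Either Henry or Bob is a knight, but not both" - this is TRUE because Henry is a knight and Bob is a knave.
- Bob (knave) says "Henry is a liar" - this is FALSE (a lie) because Henry is a knight.
- Tara (knave) says "Henry is a knave" - this is FALSE (a lie) because Henry is a knight.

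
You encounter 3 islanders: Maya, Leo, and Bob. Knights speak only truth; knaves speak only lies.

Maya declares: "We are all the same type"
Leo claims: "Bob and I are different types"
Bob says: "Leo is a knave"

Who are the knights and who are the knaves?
Maya is a knave.
Leo is a knight.
Bob is a knave.

Verification:
- Maya (knave) says "We are all the same type" - this is FALSE (a lie) because Leo is a knight and Maya and Bob are knaves.
- Leo (knight) says "Bob and I are different types" - this is TRUE because Leo is a knight and Bob is a knave.
- Bob (knave) says "Leo is a knave" - this is FALSE (a lie) because Leo is a knight.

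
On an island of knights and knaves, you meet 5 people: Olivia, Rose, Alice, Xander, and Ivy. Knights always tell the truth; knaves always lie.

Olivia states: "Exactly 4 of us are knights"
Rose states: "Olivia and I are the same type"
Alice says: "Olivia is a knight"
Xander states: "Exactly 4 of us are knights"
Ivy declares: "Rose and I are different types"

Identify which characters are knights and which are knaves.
Olivia is a knight.
Rose is a knave.
Alice is a knight.
Xander is a knight.
Ivy is a knight.

Verification:
- Olivia (knight) says "Exactly 4 of us are knights" - this is TRUE because there are 4 knights.
- Rose (knave) says "Olivia and I are the same type" - this is FALSE (a lie) because Rose is a knave and Olivia is a knight.
- Alice (knight) says "Olivia is a knight" - this is TRUE because Olivia is a knight.
- Xander (knight) says "Exactly 4 of us are knights" - this is TRUE because there are 4 knights.
- Ivy (knight) says "Rose and I are different types" - this is TRUE because Ivy is a knight and Rose is a knave.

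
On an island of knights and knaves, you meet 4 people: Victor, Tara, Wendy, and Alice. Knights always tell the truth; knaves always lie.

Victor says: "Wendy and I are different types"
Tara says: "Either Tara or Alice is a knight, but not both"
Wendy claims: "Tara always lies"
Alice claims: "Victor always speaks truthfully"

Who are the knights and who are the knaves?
Victor is a knave.
Tara is a knight.
Wendy is a knave.
Alice is a knave.

Verification:
- Victor (knave) says "Wendy and I are different types" - this is FALSE (a lie) because Victor is a knave and Wendy is a knave.
- Tara (knight) says "Either Tara or Alice is a knight, but not both" - this is TRUE because Tara is a knight and Alice is a knave.
- Wendy (knave) says "Tara always lies" - this is FALSE (a lie) because Tara is a knight.
- Alice (knave) says "Victor always speaks truthfully" - this is FALSE (a lie) because Victor is a knave.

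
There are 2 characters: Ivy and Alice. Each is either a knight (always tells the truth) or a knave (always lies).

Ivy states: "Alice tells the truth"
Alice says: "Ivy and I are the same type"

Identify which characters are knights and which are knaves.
Ivy is a knight.
Alice is a knight.

Verification:
- Ivy (knight) says "Alice tells the truth" - this is TRUE because Alice is a knight.
- Alice (knight) says "Ivy and I are the same type" - this is TRUE because Alice is a knight and Ivy is a knight.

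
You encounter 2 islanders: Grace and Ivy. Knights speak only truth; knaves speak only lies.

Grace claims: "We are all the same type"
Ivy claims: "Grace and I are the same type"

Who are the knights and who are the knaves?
Grace is a knight.
Ivy is a knight.

Verification:
- Grace (knight) says "We are all the same type" - this is TRUE because Grace and Ivy are knights.
- Ivy (knight) says "Grace and I are the same type" - this is TRUE because Ivy is a knight and Grace is a knight.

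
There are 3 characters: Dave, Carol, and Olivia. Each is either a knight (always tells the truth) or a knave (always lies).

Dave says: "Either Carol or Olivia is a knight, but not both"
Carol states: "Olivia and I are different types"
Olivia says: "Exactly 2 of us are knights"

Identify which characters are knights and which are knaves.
Dave is a knave.
Carol is a knave.
Olivia is a knave.

Verification:
- Dave (knave) says "Either Carol or Olivia is a knight, but not both" - this is FALSE (a lie) because Carol is a knave and Olivia is a knave.
- Carol (knave) says "Olivia and I are different types" - this is FALSE (a lie) because Carol is a knave and Olivia is a knave.
- Olivia (knave) says "Exactly 2 of us are knights" - this is FALSE (a lie) because there are 0 knights.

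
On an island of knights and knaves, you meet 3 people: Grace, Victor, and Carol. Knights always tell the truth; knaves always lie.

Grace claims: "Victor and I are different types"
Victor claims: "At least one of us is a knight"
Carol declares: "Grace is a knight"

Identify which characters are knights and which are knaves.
Grace is a knave.
Victor is a knave.
Carol is a knave.

Verification:
- Grace (knave) says "Victor and I are different types" - this is FALSE (a lie) because Grace is a knave and Victor is a knave.
- Victor (knave) says "At least one of us is a knight" - this is FALSE (a lie) because no one is a knight.
- Carol (knave) says "Grace is a knight" - this is FALSE (a lie) because Grace is a knave.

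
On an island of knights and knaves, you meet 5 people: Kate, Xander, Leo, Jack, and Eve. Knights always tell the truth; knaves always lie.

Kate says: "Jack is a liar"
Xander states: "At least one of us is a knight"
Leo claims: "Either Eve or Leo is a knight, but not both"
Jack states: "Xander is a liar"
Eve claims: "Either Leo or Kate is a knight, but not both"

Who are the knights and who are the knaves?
Kate is a knight.
Xander is a knight.
Leo is a knight.
Jack is a knave.
Eve is a knave.

Verification:
- Kate (knight) says "Jack is a liar" - this is TRUE because Jack is a knave.
- Xander (knight) says "At least one of us is a knight" - this is TRUE because Kate, Xander, and Leo are knights.
- Leo (knight) says "Either Eve or Leo is a knight, but not both" - this is TRUE because Eve is a knave and Leo is a knight.
- Jack (knave) says "Xander is a liar" - this is FALSE (a lie) because Xander is a knight.
- Eve (knave) says "Either Leo or Kate is a knight, but not both" - this is FALSE (a lie) because Leo is a knight and Kate is a knight.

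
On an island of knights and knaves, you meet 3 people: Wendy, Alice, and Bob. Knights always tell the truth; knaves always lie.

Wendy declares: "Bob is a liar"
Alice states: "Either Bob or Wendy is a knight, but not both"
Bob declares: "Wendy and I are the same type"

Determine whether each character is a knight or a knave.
Wendy is a knight.
Alice is a knight.
Bob is a knave.

Verification:
- Wendy (knight) says "Bob is a liar" - this is TRUE because Bob is a knave.
- Alice (knight) says "Either Bob or Wendy is a knight, but not both" - this is TRUE because Bob is a knave and Wendy is a knight.
- Bob (knave) says "Wendy and I are the same type" - this is FALSE (a lie) because Bob is a knave and Wendy is a knight.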